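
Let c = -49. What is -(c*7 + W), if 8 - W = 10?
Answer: 345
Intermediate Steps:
W = -2 (W = 8 - 1*10 = 8 - 10 = -2)
-(c*7 + W) = -(-49*7 - 2) = -(-343 - 2) = -1*(-345) = 345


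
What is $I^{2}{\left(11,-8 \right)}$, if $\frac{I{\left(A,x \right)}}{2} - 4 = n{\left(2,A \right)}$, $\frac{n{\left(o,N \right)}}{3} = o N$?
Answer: $19600$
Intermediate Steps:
$n{\left(o,N \right)} = 3 N o$ ($n{\left(o,N \right)} = 3 o N = 3 N o$)
$I{\left(A,x \right)} = 8 + 12 A$ ($I{\left(A,x \right)} = 8 + 2 \cdot 3 A 2 = 8 + 2 \cdot 6 A = 8 + 12 A$)
$I^{2}{\left(11,-8 \right)} = \left(8 + 12 \cdot 11\right)^{2} = \left(8 + 132\right)^{2} = 140^{2} = 19600$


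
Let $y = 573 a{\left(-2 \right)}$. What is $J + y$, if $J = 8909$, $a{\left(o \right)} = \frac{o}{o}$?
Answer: $9482$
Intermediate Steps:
$a{\left(o \right)} = 1$
$y = 573$ ($y = 573 \cdot 1 = 573$)
$J + y = 8909 + 573 = 9482$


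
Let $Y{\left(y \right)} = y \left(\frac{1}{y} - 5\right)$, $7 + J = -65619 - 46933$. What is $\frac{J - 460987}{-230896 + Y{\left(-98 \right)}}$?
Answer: $\frac{573546}{230405} \approx 2.4893$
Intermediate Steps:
$J = -112559$ ($J = -7 - 112552 = -112559$)
$Y{\left(y \right)} = y \left(-5 + \frac{1}{y}\right)$
$\frac{J - 460987}{-230896 + Y{\left(-98 \right)}} = \frac{-112559 - 460987}{-230896 + \left(1 - -490\right)} = - \frac{573546}{-230896 + \left(1 + 490\right)} = - \frac{573546}{-230896 + 491} = - \frac{573546}{-230405} = \left(-573546\right) \left(- \frac{1}{230405}\right) = \frac{573546}{230405}$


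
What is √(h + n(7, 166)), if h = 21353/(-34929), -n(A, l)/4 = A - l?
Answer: √86132938571/11643 ≈ 25.207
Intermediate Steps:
n(A, l) = -4*A + 4*l (n(A, l) = -4*(A - l) = -4*A + 4*l)
h = -21353/34929 (h = 21353*(-1/34929) = -21353/34929 ≈ -0.61133)
√(h + n(7, 166)) = √(-21353/34929 + (-4*7 + 4*166)) = √(-21353/34929 + (-28 + 664)) = √(-21353/34929 + 636) = √(22193491/34929) = √86132938571/11643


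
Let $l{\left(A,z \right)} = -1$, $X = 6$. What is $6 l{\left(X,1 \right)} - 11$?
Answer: $-17$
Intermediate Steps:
$6 l{\left(X,1 \right)} - 11 = 6 \left(-1\right) - 11 = -6 - 11 = -17$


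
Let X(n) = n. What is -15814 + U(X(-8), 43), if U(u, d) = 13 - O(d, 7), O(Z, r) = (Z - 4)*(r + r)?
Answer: -16347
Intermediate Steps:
O(Z, r) = 2*r*(-4 + Z) (O(Z, r) = (-4 + Z)*(2*r) = 2*r*(-4 + Z))
U(u, d) = 69 - 14*d (U(u, d) = 13 - 2*7*(-4 + d) = 13 - (-56 + 14*d) = 13 + (56 - 14*d) = 69 - 14*d)
-15814 + U(X(-8), 43) = -15814 + (69 - 14*43) = -15814 + (69 - 602) = -15814 - 533 = -16347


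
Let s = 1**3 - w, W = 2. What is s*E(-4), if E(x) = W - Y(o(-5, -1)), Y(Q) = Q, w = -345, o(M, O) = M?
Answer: 2422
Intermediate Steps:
s = 346 (s = 1**3 - 1*(-345) = 1 + 345 = 346)
E(x) = 7 (E(x) = 2 - 1*(-5) = 2 + 5 = 7)
s*E(-4) = 346*7 = 2422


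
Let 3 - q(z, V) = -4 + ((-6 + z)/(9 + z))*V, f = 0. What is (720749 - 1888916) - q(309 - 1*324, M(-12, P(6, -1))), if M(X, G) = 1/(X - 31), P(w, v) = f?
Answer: -100462971/86 ≈ -1.1682e+6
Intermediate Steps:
P(w, v) = 0
M(X, G) = 1/(-31 + X)
q(z, V) = 7 - V*(-6 + z)/(9 + z) (q(z, V) = 3 - (-4 + ((-6 + z)/(9 + z))*V) = 3 - (-4 + V*(-6 + z)/(9 + z)) = 3 + (4 - V*(-6 + z)/(9 + z)) = 7 - V*(-6 + z)/(9 + z))
(720749 - 1888916) - q(309 - 1*324, M(-12, P(6, -1))) = (720749 - 1888916) - (63 + 6/(-31 - 12) + 7*(309 - 1*324) - (309 - 1*324)/(-31 - 12))/(9 + (309 - 1*324)) = -1168167 - (63 + 6/(-43) + 7*(309 - 324) - 1*(309 - 324)/(-43))/(9 + (309 - 324)) = -1168167 - (63 + 6*(-1/43) + 7*(-15) - 1*(-1/43)*(-15))/(9 - 15) = -1168167 - (63 - 6/43 - 105 - 15/43)/(-6) = -1168167 - (-1)*(-1827)/(6*43) = -1168167 - 1*609/86 = -1168167 - 609/86 = -100462971/86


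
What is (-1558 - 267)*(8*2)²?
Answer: -467200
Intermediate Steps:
(-1558 - 267)*(8*2)² = -1825*16² = -1825*256 = -467200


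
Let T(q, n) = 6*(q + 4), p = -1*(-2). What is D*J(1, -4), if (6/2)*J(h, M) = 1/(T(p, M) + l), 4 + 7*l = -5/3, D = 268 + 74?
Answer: 2394/739 ≈ 3.2395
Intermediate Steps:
p = 2
D = 342
T(q, n) = 24 + 6*q (T(q, n) = 6*(4 + q) = 24 + 6*q)
l = -17/21 (l = -4/7 + (-5/3)/7 = -4/7 + (-5*⅓)/7 = -4/7 + (⅐)*(-5/3) = -4/7 - 5/21 = -17/21 ≈ -0.80952)
J(h, M) = 7/739 (J(h, M) = 1/(3*((24 + 6*2) - 17/21)) = 1/(3*((24 + 12) - 17/21)) = 1/(3*(36 - 17/21)) = 1/(3*(739/21)) = (⅓)*(21/739) = 7/739)
D*J(1, -4) = 342*(7/739) = 2394/739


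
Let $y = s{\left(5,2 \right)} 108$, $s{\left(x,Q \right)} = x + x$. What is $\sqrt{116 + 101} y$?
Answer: $1080 \sqrt{217} \approx 15909.0$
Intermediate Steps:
$s{\left(x,Q \right)} = 2 x$
$y = 1080$ ($y = 2 \cdot 5 \cdot 108 = 10 \cdot 108 = 1080$)
$\sqrt{116 + 101} y = \sqrt{116 + 101} \cdot 1080 = \sqrt{217} \cdot 1080 = 1080 \sqrt{217}$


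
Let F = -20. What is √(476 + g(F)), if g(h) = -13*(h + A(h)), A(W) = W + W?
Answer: 2*√314 ≈ 35.440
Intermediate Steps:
A(W) = 2*W
g(h) = -39*h (g(h) = -13*(h + 2*h) = -39*h)
√(476 + g(F)) = √(476 - 39*(-20)) = √(476 + 780) = √1256 = 2*√314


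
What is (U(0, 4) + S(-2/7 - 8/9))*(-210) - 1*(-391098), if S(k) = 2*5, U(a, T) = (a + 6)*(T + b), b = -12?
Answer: 399078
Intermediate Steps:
U(a, T) = (-12 + T)*(6 + a) (U(a, T) = (a + 6)*(T - 12) = (6 + a)*(-12 + T) = (-12 + T)*(6 + a))
S(k) = 10
(U(0, 4) + S(-2/7 - 8/9))*(-210) - 1*(-391098) = ((-72 - 12*0 + 6*4 + 4*0) + 10)*(-210) - 1*(-391098) = ((-72 + 0 + 24 + 0) + 10)*(-210) + 391098 = (-48 + 10)*(-210) + 391098 = -38*(-210) + 391098 = 7980 + 391098 = 399078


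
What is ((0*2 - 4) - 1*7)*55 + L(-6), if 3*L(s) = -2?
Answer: -1817/3 ≈ -605.67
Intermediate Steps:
L(s) = -⅔ (L(s) = (⅓)*(-2) = -⅔)
((0*2 - 4) - 1*7)*55 + L(-6) = ((0*2 - 4) - 1*7)*55 - ⅔ = ((0 - 4) - 7)*55 - ⅔ = (-4 - 7)*55 - ⅔ = -11*55 - ⅔ = -605 - ⅔ = -1817/3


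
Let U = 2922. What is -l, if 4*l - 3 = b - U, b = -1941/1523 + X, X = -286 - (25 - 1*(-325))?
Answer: 2708103/3046 ≈ 889.07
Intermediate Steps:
X = -636 (X = -286 - (25 + 325) = -286 - 1*350 = -286 - 350 = -636)
b = -970569/1523 (b = -1941/1523 - 636 = -970569/1523 ≈ -637.27)
l = -2708103/3046 (l = 3/4 + (-970569/1523 - 1*2922)/4 = 3/4 + (-970569/1523 - 2922)/4 = 3/4 + (1/4)*(-5420775/1523) = 3/4 - 5420775/6092 = -2708103/3046 ≈ -889.07)
-l = -1*(-2708103/3046) = 2708103/3046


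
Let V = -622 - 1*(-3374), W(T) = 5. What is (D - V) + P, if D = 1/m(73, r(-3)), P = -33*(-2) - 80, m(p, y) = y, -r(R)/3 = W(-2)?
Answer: -41491/15 ≈ -2766.1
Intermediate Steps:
r(R) = -15 (r(R) = -3*5 = -15)
P = -14 (P = 66 - 80 = -14)
V = 2752 (V = -622 + 3374 = 2752)
D = -1/15 (D = 1/(-15) = -1/15 ≈ -0.066667)
(D - V) + P = (-1/15 - 1*2752) - 14 = (-1/15 - 2752) - 14 = -41281/15 - 14 = -41491/15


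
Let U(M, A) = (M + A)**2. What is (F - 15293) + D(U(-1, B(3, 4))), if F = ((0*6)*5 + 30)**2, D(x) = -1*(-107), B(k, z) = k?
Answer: -14286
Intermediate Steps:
U(M, A) = (A + M)**2
D(x) = 107
F = 900 (F = (0*5 + 30)**2 = (0 + 30)**2 = 30**2 = 900)
(F - 15293) + D(U(-1, B(3, 4))) = (900 - 15293) + 107 = -14393 + 107 = -14286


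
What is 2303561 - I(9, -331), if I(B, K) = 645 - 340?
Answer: 2303256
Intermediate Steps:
I(B, K) = 305
2303561 - I(9, -331) = 2303561 - 1*305 = 2303561 - 305 = 2303256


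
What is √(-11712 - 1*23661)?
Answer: I*√35373 ≈ 188.08*I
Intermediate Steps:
√(-11712 - 1*23661) = √(-11712 - 23661) = √(-35373) = I*√35373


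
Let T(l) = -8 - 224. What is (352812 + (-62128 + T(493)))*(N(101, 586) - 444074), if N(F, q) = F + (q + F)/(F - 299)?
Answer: -4255477168022/33 ≈ -1.2895e+11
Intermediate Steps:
T(l) = -232
N(F, q) = F + (F + q)/(-299 + F)
(352812 + (-62128 + T(493)))*(N(101, 586) - 444074) = (352812 + (-62128 - 232))*((586 + 101² - 298*101)/(-299 + 101) - 444074) = (352812 - 62360)*((586 + 10201 - 30098)/(-198) - 444074) = 290452*(-1/198*(-19311) - 444074) = 290452*(6437/66 - 444074) = 290452*(-29302447/66) = -4255477168022/33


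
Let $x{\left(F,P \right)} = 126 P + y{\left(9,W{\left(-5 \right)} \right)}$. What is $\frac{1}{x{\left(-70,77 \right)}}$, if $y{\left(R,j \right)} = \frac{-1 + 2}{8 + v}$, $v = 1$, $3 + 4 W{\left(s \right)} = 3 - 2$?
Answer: $\frac{9}{87319} \approx 0.00010307$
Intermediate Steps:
$W{\left(s \right)} = - \frac{1}{2}$ ($W{\left(s \right)} = - \frac{3}{4} + \frac{3 - 2}{4} = - \frac{3}{4} + \frac{1}{4} \cdot 1 = - \frac{3}{4} + \frac{1}{4} = - \frac{1}{2}$)
$y{\left(R,j \right)} = \frac{1}{9}$ ($y{\left(R,j \right)} = \frac{-1 + 2}{8 + 1} = 1 \cdot \frac{1}{9} = \frac{1}{9}$)
$x{\left(F,P \right)} = \frac{1}{9} + 126 P$ ($x{\left(F,P \right)} = 126 P + \frac{1}{9} = \frac{1}{9} + 126 P$)
$\frac{1}{x{\left(-70,77 \right)}} = \frac{1}{\frac{1}{9} + 126 \cdot 77} = \frac{1}{\frac{1}{9} + 9702} = \frac{1}{\frac{87319}{9}} = \frac{9}{87319}$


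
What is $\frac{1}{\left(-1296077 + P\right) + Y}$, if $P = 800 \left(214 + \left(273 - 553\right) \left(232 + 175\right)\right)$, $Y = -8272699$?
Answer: $- \frac{1}{100565576} \approx -9.9438 \cdot 10^{-9}$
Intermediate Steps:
$P = -90996800$ ($P = 800 \left(214 - 113960\right) = 800 \left(-113746\right) = -90996800$)
$\frac{1}{\left(-1296077 + P\right) + Y} = \frac{1}{\left(-1296077 - 90996800\right) - 8272699} = \frac{1}{-92292877 - 8272699} = \frac{1}{-100565576} = - \frac{1}{100565576}$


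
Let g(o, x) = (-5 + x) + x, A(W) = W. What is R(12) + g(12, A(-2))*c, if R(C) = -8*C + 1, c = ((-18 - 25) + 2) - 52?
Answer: 742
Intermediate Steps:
g(o, x) = -5 + 2*x
c = -93 (c = (-43 + 2) - 52 = -41 - 52 = -93)
R(C) = 1 - 8*C
R(12) + g(12, A(-2))*c = (1 - 8*12) + (-5 + 2*(-2))*(-93) = (1 - 96) + (-5 - 4)*(-93) = -95 - 9*(-93) = -95 + 837 = 742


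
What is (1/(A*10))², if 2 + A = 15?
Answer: 1/16900 ≈ 5.9172e-5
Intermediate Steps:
A = 13 (A = -2 + 15 = 13)
(1/(A*10))² = (1/(13*10))² = (1/130)² = 1/16900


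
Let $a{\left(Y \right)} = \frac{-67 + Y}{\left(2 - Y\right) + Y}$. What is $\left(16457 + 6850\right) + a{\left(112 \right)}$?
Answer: $\frac{46659}{2} \approx 23330.0$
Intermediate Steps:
$a{\left(Y \right)} = - \frac{67}{2} + \frac{Y}{2}$ ($a{\left(Y \right)} = \frac{-67 + Y}{2} = \left(-67 + Y\right) \frac{1}{2} = - \frac{67}{2} + \frac{Y}{2}$)
$\left(16457 + 6850\right) + a{\left(112 \right)} = \left(16457 + 6850\right) + \left(- \frac{67}{2} + \frac{1}{2} \cdot 112\right) = 23307 + \left(- \frac{67}{2} + 56\right) = 23307 + \frac{45}{2} = \frac{46659}{2}$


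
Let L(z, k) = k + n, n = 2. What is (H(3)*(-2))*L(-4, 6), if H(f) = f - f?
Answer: 0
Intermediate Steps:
H(f) = 0
L(z, k) = 2 + k (L(z, k) = k + 2 = 2 + k)
(H(3)*(-2))*L(-4, 6) = (0*(-2))*(2 + 6) = 0*8 = 0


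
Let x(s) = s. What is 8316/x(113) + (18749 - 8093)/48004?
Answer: 100101348/1356113 ≈ 73.815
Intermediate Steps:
8316/x(113) + (18749 - 8093)/48004 = 8316/113 + (18749 - 8093)/48004 = 8316*(1/113) + 10656*(1/48004) = 8316/113 + 2664/12001 = 100101348/1356113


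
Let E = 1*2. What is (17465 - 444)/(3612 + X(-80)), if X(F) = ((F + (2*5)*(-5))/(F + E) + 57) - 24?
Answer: 51063/10940 ≈ 4.6675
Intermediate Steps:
E = 2
X(F) = 33 + (-50 + F)/(2 + F) (X(F) = ((F + (2*5)*(-5))/(F + 2) + 57) - 24 = ((F + 10*(-5))/(2 + F) + 57) - 24 = ((F - 50)/(2 + F) + 57) - 24 = ((-50 + F)/(2 + F) + 57) - 24 = (57 + (-50 + F)/(2 + F)) - 24 = 33 + (-50 + F)/(2 + F))
(17465 - 444)/(3612 + X(-80)) = (17465 - 444)/(3612 + 2*(8 + 17*(-80))/(2 - 80)) = 17021/(3612 + 2*(8 - 1360)/(-78)) = 17021/(3612 + 2*(-1/78)*(-1352)) = 17021/(3612 + 104/3) = 17021/(10940/3) = 17021*(3/10940) = 51063/10940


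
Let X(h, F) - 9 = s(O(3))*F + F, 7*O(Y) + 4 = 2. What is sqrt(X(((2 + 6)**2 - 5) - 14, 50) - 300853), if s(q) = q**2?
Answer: 3*I*sqrt(1637634)/7 ≈ 548.44*I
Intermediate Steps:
O(Y) = -2/7 (O(Y) = -4/7 + (1/7)*2 = -4/7 + 2/7 = -2/7)
X(h, F) = 9 + 53*F/49 (X(h, F) = 9 + ((-2/7)**2*F + F) = 9 + (4*F/49 + F) = 9 + 53*F/49)
sqrt(X(((2 + 6)**2 - 5) - 14, 50) - 300853) = sqrt((9 + (53/49)*50) - 300853) = sqrt((9 + 2650/49) - 300853) = sqrt(3091/49 - 300853) = sqrt(-14738706/49) = 3*I*sqrt(1637634)/7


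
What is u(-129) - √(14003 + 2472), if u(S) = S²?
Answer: 16641 - 5*√659 ≈ 16513.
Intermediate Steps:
u(-129) - √(14003 + 2472) = (-129)² - √(14003 + 2472) = 16641 - √16475 = 16641 - 5*√659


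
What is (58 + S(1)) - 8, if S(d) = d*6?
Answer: 56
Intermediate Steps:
S(d) = 6*d
(58 + S(1)) - 8 = (58 + 6*1) - 8 = (58 + 6) - 8 = 64 - 8 = 56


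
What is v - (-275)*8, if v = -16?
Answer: 2184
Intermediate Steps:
v - (-275)*8 = -16 - (-275)*8 = -16 - 55*(-40) = -16 + 2200 = 2184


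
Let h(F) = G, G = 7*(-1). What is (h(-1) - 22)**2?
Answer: 841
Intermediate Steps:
G = -7
h(F) = -7
(h(-1) - 22)**2 = (-7 - 22)**2 = (-29)**2 = 841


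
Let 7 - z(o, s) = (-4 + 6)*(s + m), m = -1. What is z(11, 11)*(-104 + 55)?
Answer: 637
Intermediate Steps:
z(o, s) = 9 - 2*s (z(o, s) = 7 - (-4 + 6)*(s - 1) = 7 - 2*(-1 + s) = 7 - (-2 + 2*s) = 7 + (2 - 2*s) = 9 - 2*s)
z(11, 11)*(-104 + 55) = (9 - 2*11)*(-104 + 55) = (9 - 22)*(-49) = -13*(-49) = 637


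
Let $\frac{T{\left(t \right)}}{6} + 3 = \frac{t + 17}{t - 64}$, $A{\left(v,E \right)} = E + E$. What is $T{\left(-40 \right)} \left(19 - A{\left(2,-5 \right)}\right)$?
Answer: $- \frac{25143}{52} \approx -483.52$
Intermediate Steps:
$A{\left(v,E \right)} = 2 E$
$T{\left(t \right)} = -18 + \frac{6 \left(17 + t\right)}{-64 + t}$ ($T{\left(t \right)} = -18 + 6 \frac{t + 17}{t - 64} = -18 + 6 \frac{17 + t}{-64 + t} = -18 + \frac{6 \left(17 + t\right)}{-64 + t}$)
$T{\left(-40 \right)} \left(19 - A{\left(2,-5 \right)}\right) = \frac{6 \left(209 - -80\right)}{-64 - 40} \left(19 - 2 \left(-5\right)\right) = \frac{6 \left(209 + 80\right)}{-104} \left(19 - -10\right) = 6 \left(- \frac{1}{104}\right) 289 \left(19 + 10\right) = \left(- \frac{867}{52}\right) 29 = - \frac{25143}{52}$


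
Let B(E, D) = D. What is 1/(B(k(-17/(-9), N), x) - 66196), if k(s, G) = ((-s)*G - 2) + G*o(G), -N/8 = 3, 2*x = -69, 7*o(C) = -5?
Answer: -2/132461 ≈ -1.5099e-5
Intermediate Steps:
o(C) = -5/7 (o(C) = (⅐)*(-5) = -5/7)
x = -69/2 (x = (½)*(-69) = -69/2 ≈ -34.500)
N = -24 (N = -8*3 = -24)
k(s, G) = -2 - 5*G/7 - G*s (k(s, G) = ((-s)*G - 2) + G*(-5/7) = (-G*s - 2) - 5*G/7 = (-2 - G*s) - 5*G/7 = -2 - 5*G/7 - G*s)
1/(B(k(-17/(-9), N), x) - 66196) = 1/(-69/2 - 66196) = 1/(-132461/2) = -2/132461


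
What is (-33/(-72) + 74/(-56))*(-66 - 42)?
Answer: 1305/14 ≈ 93.214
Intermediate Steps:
(-33/(-72) + 74/(-56))*(-66 - 42) = (-33*(-1/72) + 74*(-1/56))*(-108) = (11/24 - 37/28)*(-108) = -145/168*(-108) = 1305/14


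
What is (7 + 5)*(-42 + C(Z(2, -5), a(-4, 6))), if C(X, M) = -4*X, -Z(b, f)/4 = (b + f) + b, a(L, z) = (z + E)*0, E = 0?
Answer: -696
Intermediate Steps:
a(L, z) = 0 (a(L, z) = (z + 0)*0 = z*0 = 0)
Z(b, f) = -8*b - 4*f (Z(b, f) = -4*((b + f) + b) = -4*(f + 2*b) = -8*b - 4*f)
(7 + 5)*(-42 + C(Z(2, -5), a(-4, 6))) = (7 + 5)*(-42 - 4*(-8*2 - 4*(-5))) = 12*(-42 - 4*(-16 + 20)) = 12*(-42 - 4*4) = 12*(-42 - 16) = 12*(-58) = -696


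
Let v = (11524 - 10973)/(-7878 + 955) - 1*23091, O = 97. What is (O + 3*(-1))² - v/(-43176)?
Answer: 330123293873/37363431 ≈ 8835.5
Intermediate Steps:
v = -159859544/6923 (v = 551/(-6923) - 23091 = 551*(-1/6923) - 23091 = -551/6923 - 23091 = -159859544/6923 ≈ -23091.)
(O + 3*(-1))² - v/(-43176) = (97 + 3*(-1))² - (-159859544)/(6923*(-43176)) = (97 - 3)² - (-159859544)*(-1)/(6923*43176) = 94² - 1*19982443/37363431 = 8836 - 19982443/37363431 = 330123293873/37363431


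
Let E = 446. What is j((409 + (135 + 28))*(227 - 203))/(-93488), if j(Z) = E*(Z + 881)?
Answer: -3257807/46744 ≈ -69.695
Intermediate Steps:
j(Z) = 392926 + 446*Z (j(Z) = 446*(Z + 881) = 446*(881 + Z) = 392926 + 446*Z)
j((409 + (135 + 28))*(227 - 203))/(-93488) = (392926 + 446*((409 + (135 + 28))*(227 - 203)))/(-93488) = (392926 + 446*((409 + 163)*24))*(-1/93488) = (392926 + 446*(572*24))*(-1/93488) = (392926 + 446*13728)*(-1/93488) = (392926 + 6122688)*(-1/93488) = 6515614*(-1/93488) = -3257807/46744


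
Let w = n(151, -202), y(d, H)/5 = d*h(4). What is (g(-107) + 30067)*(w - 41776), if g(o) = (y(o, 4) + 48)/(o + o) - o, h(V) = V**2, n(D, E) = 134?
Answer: -134623339108/107 ≈ -1.2582e+9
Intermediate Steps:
y(d, H) = 80*d (y(d, H) = 5*(d*4**2) = 5*(d*16) = 5*(16*d) = 80*d)
w = 134
g(o) = -o + (48 + 80*o)/(2*o) (g(o) = (80*o + 48)/(o + o) - o = (48 + 80*o)/((2*o)) - o = (48 + 80*o)*(1/(2*o)) - o = (48 + 80*o)/(2*o) - o = -o + (48 + 80*o)/(2*o))
(g(-107) + 30067)*(w - 41776) = ((40 - 1*(-107) + 24/(-107)) + 30067)*(134 - 41776) = ((40 + 107 + 24*(-1/107)) + 30067)*(-41642) = ((40 + 107 - 24/107) + 30067)*(-41642) = (15705/107 + 30067)*(-41642) = (3232874/107)*(-41642) = -134623339108/107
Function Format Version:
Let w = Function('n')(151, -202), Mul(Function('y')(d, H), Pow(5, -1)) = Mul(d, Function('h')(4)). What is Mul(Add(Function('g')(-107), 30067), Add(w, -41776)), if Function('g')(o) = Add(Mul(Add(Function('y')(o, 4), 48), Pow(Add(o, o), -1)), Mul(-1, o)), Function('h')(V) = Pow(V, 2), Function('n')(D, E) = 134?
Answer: Rational(-134623339108, 107) ≈ -1.2582e+9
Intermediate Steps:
Function('y')(d, H) = Mul(80, d) (Function('y')(d, H) = Mul(5, Mul(d, Pow(4, 2))) = Mul(5, Mul(d, 16)) = Mul(5, Mul(16, d)) = Mul(80, d))
w = 134
Function('g')(o) = Add(Mul(-1, o), Mul(Rational(1, 2), Pow(o, -1), Add(48, Mul(80, o)))) (Function('g')(o) = Add(Mul(Add(Mul(80, o), 48), Pow(Add(o, o), -1)), Mul(-1, o)) = Add(Mul(Add(48, Mul(80, o)), Pow(Mul(2, o), -1)), Mul(-1, o)) = Add(Mul(Add(48, Mul(80, o)), Mul(Rational(1, 2), Pow(o, -1))), Mul(-1, o)) = Add(Mul(Rational(1, 2), Pow(o, -1), Add(48, Mul(80, o))), Mul(-1, o)) = Add(Mul(-1, o), Mul(Rational(1, 2), Pow(o, -1), Add(48, Mul(80, o)))))
Mul(Add(Function('g')(-107), 30067), Add(w, -41776)) = Mul(Add(Add(40, Mul(-1, -107), Mul(24, Pow(-107, -1))), 30067), Add(134, -41776)) = Mul(Add(Add(40, 107, Mul(24, Rational(-1, 107))), 30067), -41642) = Mul(Add(Add(40, 107, Rational(-24, 107)), 30067), -41642) = Mul(Add(Rational(15705, 107), 30067), -41642) = Mul(Rational(3232874, 107), -41642) = Rational(-134623339108, 107)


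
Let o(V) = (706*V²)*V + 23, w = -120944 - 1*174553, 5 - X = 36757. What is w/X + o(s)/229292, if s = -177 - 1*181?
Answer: -297611733660481/2106734896 ≈ -1.4127e+5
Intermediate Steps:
X = -36752 (X = 5 - 1*36757 = 5 - 36757 = -36752)
w = -295497 (w = -120944 - 174553 = -295497)
s = -358 (s = -177 - 181 = -358)
o(V) = 23 + 706*V³ (o(V) = 706*V³ + 23 = 23 + 706*V³)
w/X + o(s)/229292 = -295497/(-36752) + (23 + 706*(-358)³)/229292 = -295497*(-1/36752) + (23 + 706*(-45882712))*(1/229292) = 295497/36752 + (23 - 32393194672)*(1/229292) = 295497/36752 - 32393194649*1/229292 = 295497/36752 - 32393194649/229292 = -297611733660481/2106734896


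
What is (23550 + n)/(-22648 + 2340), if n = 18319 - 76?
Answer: -41793/20308 ≈ -2.0580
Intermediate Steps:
n = 18243
(23550 + n)/(-22648 + 2340) = (23550 + 18243)/(-22648 + 2340) = 41793/(-20308) = 41793*(-1/20308) = -41793/20308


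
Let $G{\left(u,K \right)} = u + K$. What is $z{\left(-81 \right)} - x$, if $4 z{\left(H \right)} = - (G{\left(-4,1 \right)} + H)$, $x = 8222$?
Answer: $-8201$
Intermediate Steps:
$G{\left(u,K \right)} = K + u$
$z{\left(H \right)} = \frac{3}{4} - \frac{H}{4}$ ($z{\left(H \right)} = \frac{\left(-1\right) \left(\left(1 - 4\right) + H\right)}{4} = \frac{\left(-1\right) \left(-3 + H\right)}{4} = \frac{3 - H}{4} = \frac{3}{4} - \frac{H}{4}$)
$z{\left(-81 \right)} - x = \left(\frac{3}{4} - - \frac{81}{4}\right) - 8222 = \left(\frac{3}{4} + \frac{81}{4}\right) - 8222 = 21 - 8222 = -8201$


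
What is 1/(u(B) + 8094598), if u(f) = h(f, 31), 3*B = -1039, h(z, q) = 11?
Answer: 1/8094609 ≈ 1.2354e-7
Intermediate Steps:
B = -1039/3 (B = (1/3)*(-1039) = -1039/3 ≈ -346.33)
u(f) = 11
1/(u(B) + 8094598) = 1/(11 + 8094598) = 1/8094609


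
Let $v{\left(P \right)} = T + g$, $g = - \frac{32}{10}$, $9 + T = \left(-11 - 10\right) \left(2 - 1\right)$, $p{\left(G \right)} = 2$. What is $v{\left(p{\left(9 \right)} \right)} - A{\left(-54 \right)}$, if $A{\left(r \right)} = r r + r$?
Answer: $- \frac{14476}{5} \approx -2895.2$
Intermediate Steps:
$T = -30$ ($T = -9 + \left(-11 - 10\right) \left(2 - 1\right) = -9 - 21 = -30$)
$g = - \frac{16}{5}$ ($g = \left(-32\right) \frac{1}{10} = - \frac{16}{5} \approx -3.2$)
$v{\left(P \right)} = - \frac{166}{5}$ ($v{\left(P \right)} = -30 - \frac{16}{5} = - \frac{166}{5}$)
$A{\left(r \right)} = r + r^{2}$ ($A{\left(r \right)} = r^{2} + r = r + r^{2}$)
$v{\left(p{\left(9 \right)} \right)} - A{\left(-54 \right)} = - \frac{166}{5} - - 54 \left(1 - 54\right) = - \frac{166}{5} - \left(-54\right) \left(-53\right) = - \frac{166}{5} - 2862 = - \frac{14476}{5}$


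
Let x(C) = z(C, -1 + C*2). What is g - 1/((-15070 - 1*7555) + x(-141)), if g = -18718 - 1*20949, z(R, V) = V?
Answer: -908691635/22908 ≈ -39667.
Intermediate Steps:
x(C) = -1 + 2*C (x(C) = -1 + C*2 = -1 + 2*C)
g = -39667 (g = -18718 - 20949 = -39667)
g - 1/((-15070 - 1*7555) + x(-141)) = -39667 - 1/((-15070 - 1*7555) + (-1 + 2*(-141))) = -39667 - 1/((-15070 - 7555) + (-1 - 282)) = -39667 - 1/(-22625 - 283) = -39667 - 1/(-22908) = -39667 - 1*(-1/22908) = -39667 + 1/22908 = -908691635/22908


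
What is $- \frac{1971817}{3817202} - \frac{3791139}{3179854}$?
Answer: $- \frac{5185408386949}{3034536262127} \approx -1.7088$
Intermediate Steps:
$- \frac{1971817}{3817202} - \frac{3791139}{3179854} = - \frac{5185408386949}{3034536262127}$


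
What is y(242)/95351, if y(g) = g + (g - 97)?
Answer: 387/95351 ≈ 0.0040587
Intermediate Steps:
y(g) = -97 + 2*g (y(g) = g + (-97 + g) = -97 + 2*g)
y(242)/95351 = (-97 + 2*242)/95351 = (-97 + 484)*(1/95351) = 387*(1/95351) = 387/95351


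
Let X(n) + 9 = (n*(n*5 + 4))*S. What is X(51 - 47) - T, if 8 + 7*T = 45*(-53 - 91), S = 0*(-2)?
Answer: 6425/7 ≈ 917.86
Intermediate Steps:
S = 0
X(n) = -9 (X(n) = -9 + (n*(n*5 + 4))*0 = -9 + (n*(5*n + 4))*0 = -9 + (n*(4 + 5*n))*0 = -9 + 0 = -9)
T = -6488/7 (T = -8/7 + (45*(-53 - 91))/7 = -8/7 + (45*(-144))/7 = -8/7 + (⅐)*(-6480) = -8/7 - 6480/7 = -6488/7 ≈ -926.86)
X(51 - 47) - T = -9 - 1*(-6488/7) = -9 + 6488/7 = 6425/7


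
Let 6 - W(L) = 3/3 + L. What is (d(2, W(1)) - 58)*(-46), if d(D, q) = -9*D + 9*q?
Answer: 1840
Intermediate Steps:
W(L) = 5 - L (W(L) = 6 - (3/3 + L) = 6 - (3*(1/3) + L) = 6 - (1 + L) = 6 + (-1 - L) = 5 - L)
(d(2, W(1)) - 58)*(-46) = ((-9*2 + 9*(5 - 1*1)) - 58)*(-46) = ((-18 + 9*(5 - 1)) - 58)*(-46) = ((-18 + 9*4) - 58)*(-46) = ((-18 + 36) - 58)*(-46) = (18 - 58)*(-46) = -40*(-46) = 1840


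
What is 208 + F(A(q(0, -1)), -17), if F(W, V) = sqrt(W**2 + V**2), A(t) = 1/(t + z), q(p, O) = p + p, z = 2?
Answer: 208 + sqrt(1157)/2 ≈ 225.01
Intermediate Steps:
q(p, O) = 2*p
A(t) = 1/(2 + t) (A(t) = 1/(t + 2) = 1/(2 + t))
F(W, V) = sqrt(V**2 + W**2)
208 + F(A(q(0, -1)), -17) = 208 + sqrt((-17)**2 + (1/(2 + 2*0))**2) = 208 + sqrt(289 + (1/(2 + 0))**2) = 208 + sqrt(289 + (1/2)**2) = 208 + sqrt(289 + 1/4) = 208 + sqrt(1157/4) = 208 + sqrt(1157)/2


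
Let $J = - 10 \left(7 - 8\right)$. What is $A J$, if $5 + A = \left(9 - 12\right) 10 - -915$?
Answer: $8800$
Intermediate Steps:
$A = 880$ ($A = -5 + \left(\left(9 - 12\right) 10 - -915\right) = -5 + \left(\left(-3\right) 10 + 915\right) = -5 + \left(-30 + 915\right) = -5 + 885 = 880$)
$J = 10$ ($J = \left(-10\right) \left(-1\right) = 10$)
$A J = 880 \cdot 10 = 8800$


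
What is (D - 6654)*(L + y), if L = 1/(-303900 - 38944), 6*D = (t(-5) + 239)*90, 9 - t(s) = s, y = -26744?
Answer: 26214227999883/342844 ≈ 7.6461e+7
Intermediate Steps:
t(s) = 9 - s
D = 3795 (D = (((9 - 1*(-5)) + 239)*90)/6 = (((9 + 5) + 239)*90)/6 = ((14 + 239)*90)/6 = (253*90)/6 = (⅙)*22770 = 3795)
L = -1/342844 (L = 1/(-342844) = -1/342844 ≈ -2.9168e-6)
(D - 6654)*(L + y) = (3795 - 6654)*(-1/342844 - 26744) = -2859*(-9169019937/342844) = 26214227999883/342844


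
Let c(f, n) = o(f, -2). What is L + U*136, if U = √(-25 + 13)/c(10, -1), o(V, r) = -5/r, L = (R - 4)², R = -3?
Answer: 49 + 544*I*√3/5 ≈ 49.0 + 188.45*I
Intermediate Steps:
L = 49 (L = (-3 - 4)² = (-7)² = 49)
c(f, n) = 5/2 (c(f, n) = -5/(-2) = -5*(-½) = 5/2)
U = 4*I*√3/5 (U = √(-25 + 13)/(5/2) = √(-12)*(⅖) = (2*I*√3)*(⅖) = 4*I*√3/5 ≈ 1.3856*I)
L + U*136 = 49 + (4*I*√3/5)*136 = 49 + 544*I*√3/5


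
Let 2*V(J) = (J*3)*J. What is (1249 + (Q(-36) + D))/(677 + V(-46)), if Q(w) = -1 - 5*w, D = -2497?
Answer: -1069/3851 ≈ -0.27759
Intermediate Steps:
V(J) = 3*J²/2 (V(J) = ((J*3)*J)/2 = ((3*J)*J)/2 = (3*J²)/2 = 3*J²/2)
(1249 + (Q(-36) + D))/(677 + V(-46)) = (1249 + ((-1 - 5*(-36)) - 2497))/(677 + (3/2)*(-46)²) = (1249 + ((-1 + 180) - 2497))/(677 + (3/2)*2116) = (1249 + (179 - 2497))/(677 + 3174) = (1249 - 2318)/3851 = -1069*1/3851 = -1069/3851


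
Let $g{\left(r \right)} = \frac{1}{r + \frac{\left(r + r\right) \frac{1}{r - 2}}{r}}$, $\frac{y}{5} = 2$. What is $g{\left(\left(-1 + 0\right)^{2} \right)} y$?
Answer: $-10$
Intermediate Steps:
$y = 10$ ($y = 5 \cdot 2 = 10$)
$g{\left(r \right)} = \frac{1}{r + \frac{2}{-2 + r}}$ ($g{\left(r \right)} = \frac{1}{r + \frac{2 r \frac{1}{-2 + r}}{r}} = \frac{1}{r + \frac{2}{-2 + r}}$)
$g{\left(\left(-1 + 0\right)^{2} \right)} y = \frac{-2 + \left(-1 + 0\right)^{2}}{2 + \left(\left(-1 + 0\right)^{2}\right)^{2} - 2 \left(-1 + 0\right)^{2}} \cdot 10 = \frac{-2 + \left(-1\right)^{2}}{2 + \left(\left(-1\right)^{2}\right)^{2} - 2 \left(-1\right)^{2}} \cdot 10 = \frac{-2 + 1}{2 + 1^{2} - 2} \cdot 10 = \frac{1}{2 + 1 - 2} \left(-1\right) 10 = 1^{-1} \left(-1\right) 10 = 1 \left(-1\right) 10 = \left(-1\right) 10 = -10$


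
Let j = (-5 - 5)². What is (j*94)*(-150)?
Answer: -1410000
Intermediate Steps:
j = 100 (j = (-10)² = 100)
(j*94)*(-150) = (100*94)*(-150) = 9400*(-150) = -1410000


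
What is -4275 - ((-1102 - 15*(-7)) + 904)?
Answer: -4182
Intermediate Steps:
-4275 - ((-1102 - 15*(-7)) + 904) = -4275 - ((-1102 + 105) + 904) = -4275 - (-997 + 904) = -4275 - 1*(-93) = -4275 + 93 = -4182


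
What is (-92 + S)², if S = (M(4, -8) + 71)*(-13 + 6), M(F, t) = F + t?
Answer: 314721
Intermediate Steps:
S = -469 (S = ((4 - 8) + 71)*(-13 + 6) = (-4 + 71)*(-7) = 67*(-7) = -469)
(-92 + S)² = (-92 - 469)² = (-561)² = 314721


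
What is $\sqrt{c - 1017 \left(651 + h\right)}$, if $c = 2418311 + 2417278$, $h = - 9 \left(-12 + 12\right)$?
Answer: $\sqrt{4173522} \approx 2042.9$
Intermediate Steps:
$h = 0$ ($h = \left(-9\right) 0 = 0$)
$c = 4835589$
$\sqrt{c - 1017 \left(651 + h\right)} = \sqrt{4835589 - 1017 \left(651 + 0\right)} = \sqrt{4835589 - 662067} = \sqrt{4173522}$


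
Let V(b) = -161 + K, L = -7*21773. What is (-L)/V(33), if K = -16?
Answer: -152411/177 ≈ -861.08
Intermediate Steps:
L = -152411
V(b) = -177 (V(b) = -161 - 16 = -177)
(-L)/V(33) = -1*(-152411)/(-177) = 152411*(-1/177) = -152411/177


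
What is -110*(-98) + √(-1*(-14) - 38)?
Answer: 10780 + 2*I*√6 ≈ 10780.0 + 4.899*I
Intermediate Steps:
-110*(-98) + √(-1*(-14) - 38) = 10780 + √(14 - 38) = 10780 + √(-24) = 10780 + 2*I*√6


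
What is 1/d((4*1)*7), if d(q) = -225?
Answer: -1/225 ≈ -0.0044444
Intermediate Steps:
1/d((4*1)*7) = 1/(-225) = -1/225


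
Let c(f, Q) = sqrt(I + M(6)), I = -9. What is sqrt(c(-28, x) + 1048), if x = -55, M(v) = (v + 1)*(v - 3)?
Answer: sqrt(1048 + 2*sqrt(3)) ≈ 32.426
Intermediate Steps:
M(v) = (1 + v)*(-3 + v)
c(f, Q) = 2*sqrt(3) (c(f, Q) = sqrt(-9 + (-3 + 6**2 - 2*6)) = sqrt(-9 + (-3 + 36 - 12)) = sqrt(-9 + 21) = sqrt(12) = 2*sqrt(3))
sqrt(c(-28, x) + 1048) = sqrt(2*sqrt(3) + 1048) = sqrt(1048 + 2*sqrt(3))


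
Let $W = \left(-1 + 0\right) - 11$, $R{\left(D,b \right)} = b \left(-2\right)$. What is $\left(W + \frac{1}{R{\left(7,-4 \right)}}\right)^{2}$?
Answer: $\frac{9025}{64} \approx 141.02$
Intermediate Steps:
$R{\left(D,b \right)} = - 2 b$
$W = -12$ ($W = -1 - 11 = -12$)
$\left(W + \frac{1}{R{\left(7,-4 \right)}}\right)^{2} = \left(-12 + \frac{1}{\left(-2\right) \left(-4\right)}\right)^{2} = \left(-12 + \frac{1}{8}\right)^{2} = \left(- \frac{95}{8}\right)^{2} = \frac{9025}{64}$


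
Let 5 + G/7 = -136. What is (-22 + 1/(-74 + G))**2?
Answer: 544895649/1125721 ≈ 484.04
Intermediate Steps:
G = -987 (G = -35 + 7*(-136) = -35 - 952 = -987)
(-22 + 1/(-74 + G))**2 = (-22 + 1/(-74 - 987))**2 = (-22 + 1/(-1061))**2 = (-22 - 1/1061)**2 = (-23343/1061)**2 = 544895649/1125721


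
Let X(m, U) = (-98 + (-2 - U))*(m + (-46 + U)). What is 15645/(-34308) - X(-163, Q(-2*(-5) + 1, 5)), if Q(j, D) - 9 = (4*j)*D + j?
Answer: 120530225/11436 ≈ 10540.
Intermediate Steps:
Q(j, D) = 9 + j + 4*D*j (Q(j, D) = 9 + ((4*j)*D + j) = 9 + (4*D*j + j) = 9 + (j + 4*D*j) = 9 + j + 4*D*j)
X(m, U) = (-100 - U)*(-46 + U + m)
15645/(-34308) - X(-163, Q(-2*(-5) + 1, 5)) = 15645/(-34308) - (4600 - (9 + (-2*(-5) + 1) + 4*5*(-2*(-5) + 1))² - 100*(-163) - 54*(9 + (-2*(-5) + 1) + 4*5*(-2*(-5) + 1)) - 1*(9 + (-2*(-5) + 1) + 4*5*(-2*(-5) + 1))*(-163)) = 15645*(-1/34308) - (4600 - (9 + (10 + 1) + 4*5*(10 + 1))² + 16300 - 54*(9 + (10 + 1) + 4*5*(10 + 1)) - 1*(9 + (10 + 1) + 4*5*(10 + 1))*(-163)) = -5215/11436 - (4600 - (9 + 11 + 4*5*11)² + 16300 - 54*(9 + 11 + 4*5*11) - 1*(9 + 11 + 4*5*11)*(-163)) = -5215/11436 - (4600 - (9 + 11 + 220)² + 16300 - 54*(9 + 11 + 220) - 1*(9 + 11 + 220)*(-163)) = -5215/11436 - (4600 - 1*240² + 16300 - 54*240 - 1*240*(-163)) = -5215/11436 - (4600 - 1*57600 + 16300 - 12960 + 39120) = -5215/11436 - (4600 - 57600 + 16300 - 12960 + 39120) = -5215/11436 - 1*(-10540) = -5215/11436 + 10540 = 120530225/11436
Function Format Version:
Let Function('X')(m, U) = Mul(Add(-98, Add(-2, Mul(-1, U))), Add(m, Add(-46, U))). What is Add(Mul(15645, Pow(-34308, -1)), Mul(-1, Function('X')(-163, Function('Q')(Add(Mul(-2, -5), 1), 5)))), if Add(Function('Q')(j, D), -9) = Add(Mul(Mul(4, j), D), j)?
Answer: Rational(120530225, 11436) ≈ 10540.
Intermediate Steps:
Function('Q')(j, D) = Add(9, j, Mul(4, D, j)) (Function('Q')(j, D) = Add(9, Add(Mul(Mul(4, j), D), j)) = Add(9, Add(Mul(4, D, j), j)) = Add(9, Add(j, Mul(4, D, j))) = Add(9, j, Mul(4, D, j)))
Function('X')(m, U) = Mul(Add(-100, Mul(-1, U)), Add(-46, U, m))
Add(Mul(15645, Pow(-34308, -1)), Mul(-1, Function('X')(-163, Function('Q')(Add(Mul(-2, -5), 1), 5)))) = Add(Mul(15645, Pow(-34308, -1)), Mul(-1, Add(4600, Mul(-1, Pow(Add(9, Add(Mul(-2, -5), 1), Mul(4, 5, Add(Mul(-2, -5), 1))), 2)), Mul(-100, -163), Mul(-54, Add(9, Add(Mul(-2, -5), 1), Mul(4, 5, Add(Mul(-2, -5), 1)))), Mul(-1, Add(9, Add(Mul(-2, -5), 1), Mul(4, 5, Add(Mul(-2, -5), 1))), -163)))) = Add(Mul(15645, Rational(-1, 34308)), Mul(-1, Add(4600, Mul(-1, Pow(Add(9, Add(10, 1), Mul(4, 5, Add(10, 1))), 2)), 16300, Mul(-54, Add(9, Add(10, 1), Mul(4, 5, Add(10, 1)))), Mul(-1, Add(9, Add(10, 1), Mul(4, 5, Add(10, 1))), -163)))) = Add(Rational(-5215, 11436), Mul(-1, Add(4600, Mul(-1, Pow(Add(9, 11, Mul(4, 5, 11)), 2)), 16300, Mul(-54, Add(9, 11, Mul(4, 5, 11))), Mul(-1, Add(9, 11, Mul(4, 5, 11)), -163)))) = Add(Rational(-5215, 11436), Mul(-1, Add(4600, Mul(-1, Pow(Add(9, 11, 220), 2)), 16300, Mul(-54, Add(9, 11, 220)), Mul(-1, Add(9, 11, 220), -163)))) = Add(Rational(-5215, 11436), Mul(-1, Add(4600, Mul(-1, Pow(240, 2)), 16300, Mul(-54, 240), Mul(-1, 240, -163)))) = Add(Rational(-5215, 11436), Mul(-1, Add(4600, Mul(-1, 57600), 16300, -12960, 39120))) = Add(Rational(-5215, 11436), Mul(-1, Add(4600, -57600, 16300, -12960, 39120))) = Add(Rational(-5215, 11436), Mul(-1, -10540)) = Add(Rational(-5215, 11436), 10540) = Rational(120530225, 11436)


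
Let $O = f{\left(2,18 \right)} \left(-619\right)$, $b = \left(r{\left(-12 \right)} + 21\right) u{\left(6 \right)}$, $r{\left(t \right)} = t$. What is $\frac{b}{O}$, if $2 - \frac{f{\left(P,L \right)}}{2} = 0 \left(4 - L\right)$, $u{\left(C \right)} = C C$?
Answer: $- \frac{81}{619} \approx -0.13086$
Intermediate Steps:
$u{\left(C \right)} = C^{2}$
$f{\left(P,L \right)} = 4$ ($f{\left(P,L \right)} = 4 - 2 \cdot 0 \left(4 - L\right) = 4 - 0 = 4 + 0 = 4$)
$b = 324$ ($b = \left(-12 + 21\right) 6^{2} = 9 \cdot 36 = 324$)
$O = -2476$ ($O = 4 \left(-619\right) = -2476$)
$\frac{b}{O} = \frac{324}{-2476} = 324 \left(- \frac{1}{2476}\right) = - \frac{81}{619}$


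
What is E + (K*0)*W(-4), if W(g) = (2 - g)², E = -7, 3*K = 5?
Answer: -7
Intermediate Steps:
K = 5/3 (K = (⅓)*5 = 5/3 ≈ 1.6667)
E + (K*0)*W(-4) = -7 + ((5/3)*0)*(-2 - 4)² = -7 + 0*(-6)² = -7 + 0*36 = -7 + 0 = -7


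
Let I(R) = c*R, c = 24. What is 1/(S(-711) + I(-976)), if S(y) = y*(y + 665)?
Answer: 1/9282 ≈ 0.00010774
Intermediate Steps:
S(y) = y*(665 + y)
I(R) = 24*R
1/(S(-711) + I(-976)) = 1/(-711*(665 - 711) + 24*(-976)) = 1/(-711*(-46) - 23424) = 1/(32706 - 23424) = 1/9282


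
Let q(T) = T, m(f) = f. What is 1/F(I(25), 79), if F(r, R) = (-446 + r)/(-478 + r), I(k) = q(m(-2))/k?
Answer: 747/697 ≈ 1.0717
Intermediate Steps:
I(k) = -2/k
F(r, R) = (-446 + r)/(-478 + r)
1/F(I(25), 79) = 1/((-446 - 2/25)/(-478 - 2/25)) = 1/(-11152/25/(-11952/25)) = 1/(-25/11952*(-11152/25)) = 1/(697/747) = 747/697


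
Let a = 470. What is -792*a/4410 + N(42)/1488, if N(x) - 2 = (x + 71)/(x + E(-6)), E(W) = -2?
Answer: -246165263/2916480 ≈ -84.405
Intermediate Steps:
N(x) = 2 + (71 + x)/(-2 + x) (N(x) = 2 + (x + 71)/(x - 2) = 2 + (71 + x)/(-2 + x))
-792*a/4410 + N(42)/1488 = -792/(4410/470) + ((67 + 3*42)/(-2 + 42))/1488 = -792/(4410*(1/470)) + ((67 + 126)/40)*(1/1488) = -792/441/47 + ((1/40)*193)*(1/1488) = -792*47/441 + (193/40)*(1/1488) = -4136/49 + 193/59520 = -246165263/2916480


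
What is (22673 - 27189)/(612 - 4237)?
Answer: 4516/3625 ≈ 1.2458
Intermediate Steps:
(22673 - 27189)/(612 - 4237) = -4516/(-3625) = -4516*(-1/3625) = 4516/3625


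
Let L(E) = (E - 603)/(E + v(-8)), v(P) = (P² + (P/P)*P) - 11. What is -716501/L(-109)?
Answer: -5732008/89 ≈ -64405.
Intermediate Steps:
v(P) = -11 + P + P² (v(P) = (P² + 1*P) - 11 = (P² + P) - 11 = (P + P²) - 11 = -11 + P + P²)
L(E) = (-603 + E)/(45 + E) (L(E) = (E - 603)/(E + (-11 - 8 + (-8)²)) = (-603 + E)/(E + (-11 - 8 + 64)) = (-603 + E)/(E + 45) = (-603 + E)/(45 + E))
-716501/L(-109) = -716501*(45 - 109)/(-603 - 109) = -716501/(-712/(-64)) = -716501/((-1/64*(-712))) = -716501/89/8 = -716501*8/89 = -5732008/89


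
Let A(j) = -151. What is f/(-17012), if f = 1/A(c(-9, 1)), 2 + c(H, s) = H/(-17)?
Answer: 1/2568812 ≈ 3.8929e-7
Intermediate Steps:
c(H, s) = -2 - H/17 (c(H, s) = -2 + H/(-17) = -2 + H*(-1/17) = -2 - H/17)
f = -1/151 (f = 1/(-151) = -1/151 ≈ -0.0066225)
f/(-17012) = -1/151/(-17012) = -1/151*(-1/17012) = 1/2568812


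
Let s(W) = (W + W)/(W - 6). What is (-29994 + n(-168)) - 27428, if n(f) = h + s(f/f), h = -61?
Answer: -287417/5 ≈ -57483.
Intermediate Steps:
s(W) = 2*W/(-6 + W) (s(W) = (2*W)/(-6 + W) = 2*W/(-6 + W))
n(f) = -307/5 (n(f) = -61 + 2*(f/f)/(-6 + f/f) = -61 + 2*1/(-6 + 1) = -61 + 2*1/(-5) = -61 + 2*1*(-⅕) = -61 - ⅖ = -307/5)
(-29994 + n(-168)) - 27428 = (-29994 - 307/5) - 27428 = -150277/5 - 27428 = -287417/5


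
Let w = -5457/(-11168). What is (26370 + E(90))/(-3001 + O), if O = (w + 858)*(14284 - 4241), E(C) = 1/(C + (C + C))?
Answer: 39757527184/12994392826125 ≈ 0.0030596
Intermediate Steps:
w = 5457/11168 (w = -5457*(-1/11168) = 5457/11168 ≈ 0.48863)
E(C) = 1/(3*C) (E(C) = 1/(C + 2*C) = 1/(3*C))
O = 96288276843/11168 (O = (5457/11168 + 858)*(14284 - 4241) = (9587601/11168)*10043 = 96288276843/11168 ≈ 8.6218e+6)
(26370 + E(90))/(-3001 + O) = (26370 + (1/3)/90)/(-3001 + 96288276843/11168) = (26370 + (1/3)*(1/90))/(96254761675/11168) = (26370 + 1/270)*(11168/96254761675) = (7119901/270)*(11168/96254761675) = 39757527184/12994392826125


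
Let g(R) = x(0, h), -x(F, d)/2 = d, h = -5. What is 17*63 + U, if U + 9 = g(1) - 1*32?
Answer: 1040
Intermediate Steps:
x(F, d) = -2*d
g(R) = 10 (g(R) = -2*(-5) = 10)
U = -31 (U = -9 + (10 - 1*32) = -9 + (10 - 32) = -9 - 22 = -31)
17*63 + U = 17*63 - 31 = 1071 - 31 = 1040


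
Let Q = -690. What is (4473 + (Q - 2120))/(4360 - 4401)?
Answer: -1663/41 ≈ -40.561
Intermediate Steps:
(4473 + (Q - 2120))/(4360 - 4401) = (4473 + (-690 - 2120))/(4360 - 4401) = (4473 - 2810)/(-41) = 1663*(-1/41) = -1663/41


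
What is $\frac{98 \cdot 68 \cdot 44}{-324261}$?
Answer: $- \frac{41888}{46323} \approx -0.90426$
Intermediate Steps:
$\frac{98 \cdot 68 \cdot 44}{-324261} = 6664 \cdot 44 \left(- \frac{1}{324261}\right) = 293216 \left(- \frac{1}{324261}\right) = - \frac{41888}{46323}$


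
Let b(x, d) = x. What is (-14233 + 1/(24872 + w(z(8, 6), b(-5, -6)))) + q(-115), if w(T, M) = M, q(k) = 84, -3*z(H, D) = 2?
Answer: -351843182/24867 ≈ -14149.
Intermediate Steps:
z(H, D) = -2/3 (z(H, D) = -1/3*2 = -2/3)
(-14233 + 1/(24872 + w(z(8, 6), b(-5, -6)))) + q(-115) = (-14233 + 1/(24872 - 5)) + 84 = (-14233 + 1/24867) + 84 = -353932010/24867 + 84 = -351843182/24867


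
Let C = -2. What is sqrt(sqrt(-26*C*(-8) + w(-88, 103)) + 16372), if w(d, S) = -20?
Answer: sqrt(16372 + 2*I*sqrt(109)) ≈ 127.95 + 0.0816*I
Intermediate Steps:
sqrt(sqrt(-26*C*(-8) + w(-88, 103)) + 16372) = sqrt(sqrt(-26*(-2)*(-8) - 20) + 16372) = sqrt(sqrt(52*(-8) - 20) + 16372) = sqrt(sqrt(-416 - 20) + 16372) = sqrt(sqrt(-436) + 16372) = sqrt(2*I*sqrt(109) + 16372) = sqrt(16372 + 2*I*sqrt(109))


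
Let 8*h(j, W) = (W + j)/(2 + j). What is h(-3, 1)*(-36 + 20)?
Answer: -4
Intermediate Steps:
h(j, W) = (W + j)/(8*(2 + j)) (h(j, W) = ((W + j)/(2 + j))/8 = (W + j)/(8*(2 + j)))
h(-3, 1)*(-36 + 20) = ((1 - 3)/(8*(2 - 3)))*(-36 + 20) = ((⅛)*(-2)/(-1))*(-16) = ((⅛)*(-1)*(-2))*(-16) = (¼)*(-16) = -4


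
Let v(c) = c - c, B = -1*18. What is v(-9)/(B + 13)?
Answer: 0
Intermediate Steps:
B = -18
v(c) = 0
v(-9)/(B + 13) = 0/(-18 + 13) = 0/(-5) = -1/5*0 = 0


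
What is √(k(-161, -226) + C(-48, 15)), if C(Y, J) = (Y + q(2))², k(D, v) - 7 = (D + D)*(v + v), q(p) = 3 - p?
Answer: 4*√9235 ≈ 384.40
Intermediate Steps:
k(D, v) = 7 + 4*D*v (k(D, v) = 7 + (D + D)*(v + v) = 7 + (2*D)*(2*v) = 7 + 4*D*v)
C(Y, J) = (1 + Y)² (C(Y, J) = (Y + (3 - 1*2))² = (Y + (3 - 2))² = (Y + 1)² = (1 + Y)²)
√(k(-161, -226) + C(-48, 15)) = √((7 + 4*(-161)*(-226)) + (1 - 48)²) = √((7 + 145544) + (-47)²) = √(145551 + 2209) = √147760 = 4*√9235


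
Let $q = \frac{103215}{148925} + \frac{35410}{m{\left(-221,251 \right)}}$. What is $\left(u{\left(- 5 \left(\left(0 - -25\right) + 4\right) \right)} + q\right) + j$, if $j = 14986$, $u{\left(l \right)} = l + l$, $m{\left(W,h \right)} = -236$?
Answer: $\frac{7303727847}{502090} \approx 14547.0$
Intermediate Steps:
$u{\left(l \right)} = 2 l$
$q = - \frac{74986793}{502090}$ ($q = \frac{103215}{148925} + \frac{35410}{-236} = 103215 \cdot \frac{1}{148925} + 35410 \left(- \frac{1}{236}\right) = \frac{2949}{4255} - \frac{17705}{118} = - \frac{74986793}{502090} \approx -149.35$)
$\left(u{\left(- 5 \left(\left(0 - -25\right) + 4\right) \right)} + q\right) + j = \left(2 \left(- 5 \left(\left(0 - -25\right) + 4\right)\right) - \frac{74986793}{502090}\right) + 14986 = \left(2 \left(- 5 \left(\left(0 + 25\right) + 4\right)\right) - \frac{74986793}{502090}\right) + 14986 = \left(2 \left(- 5 \left(25 + 4\right)\right) - \frac{74986793}{502090}\right) + 14986 = \left(2 \left(\left(-5\right) 29\right) - \frac{74986793}{502090}\right) + 14986 = \left(2 \left(-145\right) - \frac{74986793}{502090}\right) + 14986 = \left(-290 - \frac{74986793}{502090}\right) + 14986 = - \frac{220592893}{502090} + 14986 = \frac{7303727847}{502090}$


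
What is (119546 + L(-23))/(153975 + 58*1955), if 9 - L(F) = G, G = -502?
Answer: 17151/38195 ≈ 0.44904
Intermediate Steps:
L(F) = 511 (L(F) = 9 - 1*(-502) = 9 + 502 = 511)
(119546 + L(-23))/(153975 + 58*1955) = (119546 + 511)/(153975 + 58*1955) = 120057/(153975 + 113390) = 120057/267365 = 120057*(1/267365) = 17151/38195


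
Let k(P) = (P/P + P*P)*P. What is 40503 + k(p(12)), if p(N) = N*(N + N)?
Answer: 23928663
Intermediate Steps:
p(N) = 2*N² (p(N) = N*(2*N) = 2*N²)
k(P) = P*(1 + P²) (k(P) = (1 + P²)*P = P*(1 + P²))
40503 + k(p(12)) = 40503 + (2*12² + (2*12²)³) = 40503 + (2*144 + (2*144)³) = 40503 + (288 + 288³) = 40503 + (288 + 23887872) = 40503 + 23888160 = 23928663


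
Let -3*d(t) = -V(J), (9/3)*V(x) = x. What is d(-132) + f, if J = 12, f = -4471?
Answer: -13409/3 ≈ -4469.7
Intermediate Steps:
V(x) = x/3
d(t) = 4/3 (d(t) = -(-1)*(⅓)*12/3 = -(-1)*4/3 = -⅓*(-4) = 4/3)
d(-132) + f = 4/3 - 4471 = -13409/3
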